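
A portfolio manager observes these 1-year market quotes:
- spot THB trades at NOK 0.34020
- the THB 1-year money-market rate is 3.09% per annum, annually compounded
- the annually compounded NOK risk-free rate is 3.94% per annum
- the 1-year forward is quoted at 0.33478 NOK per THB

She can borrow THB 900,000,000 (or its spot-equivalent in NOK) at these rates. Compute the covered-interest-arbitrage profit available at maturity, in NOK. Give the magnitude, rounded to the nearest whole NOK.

T = 1 year.
Route A — deposit THB, sell forward: 900,000,000 × 1.030900 × 0.33478 = NOK 310,612,231.80.
Route B — convert at spot, deposit NOK: 900,000,000 × 0.34020 × 1.039400 = NOK 318,243,492.00.
The quoted forward undervalues THB, so borrow THB, convert to NOK at spot, deposit the NOK at 3.94%, and buy THB forward at 0.33478 to cover the loan.
Arbitrage profit = |310,612,231.80 − 318,243,492.00| = NOK 7,631,260.

NOK 7,631,260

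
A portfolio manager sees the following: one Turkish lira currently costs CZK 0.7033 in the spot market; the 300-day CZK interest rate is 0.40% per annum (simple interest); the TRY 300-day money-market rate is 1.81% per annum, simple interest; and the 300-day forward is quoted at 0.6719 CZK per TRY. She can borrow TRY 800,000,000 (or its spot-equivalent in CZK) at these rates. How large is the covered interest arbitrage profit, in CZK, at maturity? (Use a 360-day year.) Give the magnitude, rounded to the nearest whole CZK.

T = 300/360 years.
Keep in TRY, deliver into the forward: 800,000,000·1.01508333333·0.6719 = CZK 545,627,593.33.
Swap to CZK now, deposit: 800,000,000·0.7033·1.00333333333 = CZK 564,515,466.66.
The quoted forward undervalues TRY, so borrow TRY, convert to CZK at spot, deposit the CZK at 0.40%, and buy TRY forward at 0.6719 to cover the loan.
Profit = 564,515,466.66 − 545,627,593.33 = CZK 18,887,873.

CZK 18,887,873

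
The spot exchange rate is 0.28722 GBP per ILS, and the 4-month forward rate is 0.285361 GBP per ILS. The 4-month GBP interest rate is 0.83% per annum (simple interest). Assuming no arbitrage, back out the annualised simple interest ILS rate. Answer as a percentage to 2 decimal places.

T = 4/12 years.
By CIP, F/S equals the GBP-to-ILS growth ratio: 0.285361/0.28722 = 0.9935276.
GBP growth factor: 1 + 0.0083×4/12 = 1.0027667.
Hence g_ILS = 1.0092993.
(1.0092993 − 1)/T = 0.027898, i.e. 2.79%.

2.79%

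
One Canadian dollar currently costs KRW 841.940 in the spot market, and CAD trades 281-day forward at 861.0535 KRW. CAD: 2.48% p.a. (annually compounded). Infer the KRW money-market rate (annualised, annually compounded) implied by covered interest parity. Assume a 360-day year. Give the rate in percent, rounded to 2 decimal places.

5.47%

T = 281/360 years.
F/S = 861.0535/841.94 = 1.0227017 = (growth of KRW) / (growth of CAD).
The CAD side grows by (1 + 0.0248)^(281/360) = 1.0193056.
That pins the KRW growth at 1.0424456.
r = 1.0424456^(360/281) − 1 = 0.054700 → 5.47%.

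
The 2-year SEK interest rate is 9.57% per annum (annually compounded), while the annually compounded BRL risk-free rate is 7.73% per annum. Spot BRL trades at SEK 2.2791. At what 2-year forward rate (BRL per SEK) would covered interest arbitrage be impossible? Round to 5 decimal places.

0.42416

T = 2 years.
Growth of 1 SEK over T: (1 + 0.0957)^2 = 1.2005585.
BRL accumulates by (1 + 0.0773)^2 = 1.1605753.
CIP: F = S · (grow SEK)/(grow BRL) = 2.2791 × 1.2005585/1.1605753 = 2.357618 SEK per BRL.
Invert for BRL per SEK: 1 / 2.357618 = 0.42416.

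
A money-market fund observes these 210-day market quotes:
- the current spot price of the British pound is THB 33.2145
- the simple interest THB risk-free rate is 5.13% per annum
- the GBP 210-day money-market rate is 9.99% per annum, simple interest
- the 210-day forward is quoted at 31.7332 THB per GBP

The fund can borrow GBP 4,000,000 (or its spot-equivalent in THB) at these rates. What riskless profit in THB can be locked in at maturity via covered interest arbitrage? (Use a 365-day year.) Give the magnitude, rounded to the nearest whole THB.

T = 210/365 years.
Invest the GBP and cover forward: 4,000,000 × 1.05747671233 × 31.7332 = THB 134,228,480.03.
Convert at spot and invest in THB: 4,000,000 × 33.2145 × 1.02951506849 = THB 136,779,312.97.
The quoted forward undervalues GBP, so borrow GBP, convert to THB at spot, deposit the THB at 5.13%, and buy GBP forward at 31.7332 to cover the loan.
Arbitrage profit = |134,228,480.03 − 136,779,312.97| = THB 2,550,833.

THB 2,550,833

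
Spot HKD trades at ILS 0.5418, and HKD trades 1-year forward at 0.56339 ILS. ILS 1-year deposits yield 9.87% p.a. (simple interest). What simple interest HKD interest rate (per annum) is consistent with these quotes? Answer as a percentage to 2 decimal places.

T = 1 year.
F/S = 0.56339/0.5418 = 1.0398487 = (growth of ILS) / (growth of HKD).
ILS growth factor: 1 + 0.0987×1 = 1.098700.
That pins the HKD growth at 1.056596.
(1.056596 − 1)/T = 0.056596, i.e. 5.66%.

5.66%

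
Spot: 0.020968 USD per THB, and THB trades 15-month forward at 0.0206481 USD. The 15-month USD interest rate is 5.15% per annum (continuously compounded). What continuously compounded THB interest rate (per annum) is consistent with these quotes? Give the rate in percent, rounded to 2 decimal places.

T = 15/12 years.
CIP gives F = S · g_USD/g_THB, so g_USD/g_THB = 0.0206481/0.020968 = 0.9847434.
The USD side grows by e^(0.0515×15/12) = 1.0664923.
Hence g_THB = 1.0830154.
r = ln(1.0830154)/(15/12) = 0.063799 → 6.38%.

6.38%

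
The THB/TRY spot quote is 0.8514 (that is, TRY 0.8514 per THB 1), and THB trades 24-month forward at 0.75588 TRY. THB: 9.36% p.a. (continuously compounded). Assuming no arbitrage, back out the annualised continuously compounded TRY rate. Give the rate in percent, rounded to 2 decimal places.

T = 2 years.
By CIP, F/S equals the TRY-to-THB growth ratio: 0.75588/0.8514 = 0.8878083.
THB growth factor: e^(0.0936×2) = 1.2058684.
That pins the TRY growth at 1.070580.
r = ln(1.070580)/2 = 0.034100 → 3.41%.

3.41%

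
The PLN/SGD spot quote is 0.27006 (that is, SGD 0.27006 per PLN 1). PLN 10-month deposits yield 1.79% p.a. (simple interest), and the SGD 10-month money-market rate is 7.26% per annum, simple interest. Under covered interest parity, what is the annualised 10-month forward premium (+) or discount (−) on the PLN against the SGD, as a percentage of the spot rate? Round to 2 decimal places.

T = 10/12 years.
No-arbitrage forward: 0.27006 × 1.060500 / 1.0149167 = 0.28218930 SGD/PLN.
(F − S)/S ÷ T = (0.28218930 − 0.27006)/0.27006/(10/12) = 0.053896 → 5.39%.

+5.39%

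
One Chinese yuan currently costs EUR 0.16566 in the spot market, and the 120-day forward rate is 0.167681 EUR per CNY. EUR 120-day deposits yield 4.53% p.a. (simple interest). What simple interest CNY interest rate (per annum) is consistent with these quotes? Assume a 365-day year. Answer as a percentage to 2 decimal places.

T = 120/365 years.
CIP gives F = S · g_EUR/g_CNY, so g_EUR/g_CNY = 0.167681/0.16566 = 1.0121997.
EUR growth factor: 1 + 0.0453×120/365 = 1.0148932.
So the CNY growth factor = 1.002661.
r = (1.002661 − 1)/(120/365) = 0.008094 → 0.81%.

0.81%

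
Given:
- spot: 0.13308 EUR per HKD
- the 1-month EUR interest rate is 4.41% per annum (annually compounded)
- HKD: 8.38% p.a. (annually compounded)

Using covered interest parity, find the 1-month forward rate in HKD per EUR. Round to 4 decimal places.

T = 1/12 years.
EUR growth factor: (1 + 0.0441)^(1/12) = 1.0036027.
Growth of 1 HKD over T: (1 + 0.0838)^(1/12) = 1.0067287.
Forward (EUR per HKD) = 0.13308 × 1.0036027 / 1.0067287 = 0.1326668.
Quoted the other way: 1/0.1326668 = 7.5377 HKD per EUR.

7.5377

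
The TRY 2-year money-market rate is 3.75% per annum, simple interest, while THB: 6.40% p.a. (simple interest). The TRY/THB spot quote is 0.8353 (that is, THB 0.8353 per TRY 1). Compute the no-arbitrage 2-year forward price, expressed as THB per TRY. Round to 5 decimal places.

0.87648

T = 2 years.
Growth of 1 THB over T: 1 + 0.0640×2 = 1.128000.
Growth of 1 TRY over T: 1 + 0.0375×2 = 1.075000.
So F = 0.8353 × 1.128000 / 1.075000 = 0.8764822 (THB/TRY).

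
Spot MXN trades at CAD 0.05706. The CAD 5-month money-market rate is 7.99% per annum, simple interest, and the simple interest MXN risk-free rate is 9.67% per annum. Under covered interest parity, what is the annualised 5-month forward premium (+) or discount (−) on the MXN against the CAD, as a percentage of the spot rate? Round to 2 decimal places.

T = 5/12 years.
F = S · g_CAD/g_MXN = 0.05706 × 1.0332917/1.0402917 = 0.05667605.
(F − S)/S ÷ T = (0.05667605 − 0.05706)/0.05706/(5/12) = -0.016149 → -1.61%.

-1.61%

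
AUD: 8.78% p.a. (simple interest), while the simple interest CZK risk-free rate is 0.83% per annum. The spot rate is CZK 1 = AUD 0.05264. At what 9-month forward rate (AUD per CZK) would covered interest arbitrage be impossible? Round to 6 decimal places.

0.055759

T = 9/12 years.
Growth of 1 AUD over T: 1 + 0.0878×9/12 = 1.065850.
CZK growth factor: 1 + 0.0083×9/12 = 1.006225.
CIP: F = S · (grow AUD)/(grow CZK) = 0.05264 × 1.065850/1.006225 = 0.05575924 AUD per CZK.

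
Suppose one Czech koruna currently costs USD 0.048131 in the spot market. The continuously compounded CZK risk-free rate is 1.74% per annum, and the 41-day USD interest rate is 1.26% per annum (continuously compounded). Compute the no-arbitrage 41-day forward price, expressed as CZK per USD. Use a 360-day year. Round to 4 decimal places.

T = 41/360 years.
USD growth factor: e^(0.0126×41/360) = 1.00143603.
CZK growth factor: e^(0.0174×41/360) = 1.00198363.
Forward (USD per CZK) = 0.048131 × 1.00143603 / 1.00198363 = 0.048104696.
Invert for CZK per USD: 1 / 0.048104696 = 20.7880.

20.7880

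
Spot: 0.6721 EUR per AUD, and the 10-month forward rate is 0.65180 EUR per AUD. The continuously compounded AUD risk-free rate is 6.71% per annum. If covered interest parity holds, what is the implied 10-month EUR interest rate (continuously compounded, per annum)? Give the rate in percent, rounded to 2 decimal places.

3.03%

T = 10/12 years.
CIP gives F = S · g_EUR/g_AUD, so g_EUR/g_AUD = 0.6518/0.6721 = 0.9697962.
AUD growth factor: e^(0.0671×10/12) = 1.0575096.
Hence g_EUR = 1.0255688.
Take logs: ln 1.0255688 / (10/12) = 0.030297, so 3.03%.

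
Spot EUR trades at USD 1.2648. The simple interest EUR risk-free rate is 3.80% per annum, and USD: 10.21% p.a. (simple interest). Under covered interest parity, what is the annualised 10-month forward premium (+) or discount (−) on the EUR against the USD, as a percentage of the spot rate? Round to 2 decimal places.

+6.21%

T = 10/12 years.
CIP forward (USD per EUR) = 1.2648 × 1.0850833/1.0316667 = 1.3302875.
(F − S)/S ÷ T = (1.3302875 − 1.2648)/1.2648/(10/12) = 0.062132 → 6.21%.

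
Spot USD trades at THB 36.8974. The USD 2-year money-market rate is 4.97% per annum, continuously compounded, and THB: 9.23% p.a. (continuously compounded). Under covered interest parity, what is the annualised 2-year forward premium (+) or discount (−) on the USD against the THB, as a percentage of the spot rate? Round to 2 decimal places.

+4.45%

T = 2 years.
F = S · g_THB/g_USD = 36.8974 × 1.2027372/1.104508 = 40.1788630.
Annualised premium = (F − S)/S × (1/T) = (40.1788630 − 36.8974)/36.8974 ÷ 2 = 4.45%.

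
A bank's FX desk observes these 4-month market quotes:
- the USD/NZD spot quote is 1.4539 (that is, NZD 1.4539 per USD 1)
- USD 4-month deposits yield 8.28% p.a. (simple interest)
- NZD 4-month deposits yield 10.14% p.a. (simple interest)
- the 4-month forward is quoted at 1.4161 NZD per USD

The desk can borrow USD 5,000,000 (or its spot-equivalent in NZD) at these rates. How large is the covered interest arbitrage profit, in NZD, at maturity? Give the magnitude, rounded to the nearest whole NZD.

T = 4/12 years.
Keep in USD, deliver into the forward: 5,000,000·1.027600·1.4161 = NZD 7,275,921.80.
Swap to NZD now, deposit: 5,000,000·1.4539·1.033800 = NZD 7,515,209.10.
The quoted forward undervalues USD, so borrow USD, convert to NZD at spot, deposit the NZD at 10.14%, and buy USD forward at 1.4161 to cover the loan.
Profit = 7,515,209.10 − 7,275,921.80 = NZD 239,287.

NZD 239,287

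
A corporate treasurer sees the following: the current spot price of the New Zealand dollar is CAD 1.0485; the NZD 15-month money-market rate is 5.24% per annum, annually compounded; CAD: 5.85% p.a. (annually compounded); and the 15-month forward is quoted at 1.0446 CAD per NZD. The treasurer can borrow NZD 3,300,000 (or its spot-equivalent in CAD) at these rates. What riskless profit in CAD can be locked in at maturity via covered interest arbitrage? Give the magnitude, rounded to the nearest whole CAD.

T = 15/12 years.
Route A — deposit NZD, sell forward: 3,300,000 × 1.06592353 × 1.0446 = CAD 3,674,430.27.
Route B — convert at spot, deposit CAD: 3,300,000 × 1.0485 × 1.0736521 = CAD 3,714,889.95.
The quoted forward undervalues NZD, so borrow NZD, convert to CAD at spot, deposit the CAD at 5.85%, and buy NZD forward at 1.0446 to cover the loan.
The gap between the two covered legs is CAD 40,460.

CAD 40,460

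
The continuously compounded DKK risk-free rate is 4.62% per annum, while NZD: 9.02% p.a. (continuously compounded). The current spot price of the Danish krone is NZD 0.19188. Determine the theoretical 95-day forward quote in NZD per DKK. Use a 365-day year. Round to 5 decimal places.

0.19409

T = 95/365 years.
NZD accumulates by e^(0.0902×95/365) = 1.0237545.
DKK growth factor: e^(0.0462×95/365) = 1.0120972.
Forward (NZD per DKK) = 0.19188 × 1.0237545 / 1.0120972 = 0.1940901.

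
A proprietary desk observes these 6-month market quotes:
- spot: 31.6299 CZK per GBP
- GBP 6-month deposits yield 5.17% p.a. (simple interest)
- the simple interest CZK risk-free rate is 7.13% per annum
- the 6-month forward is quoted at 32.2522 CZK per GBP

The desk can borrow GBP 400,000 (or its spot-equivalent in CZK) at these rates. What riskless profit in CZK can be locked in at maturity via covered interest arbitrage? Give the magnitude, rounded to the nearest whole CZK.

T = 6/12 years.
Route A — deposit GBP, sell forward: 400,000 × 1.025850 × 32.2522 = CZK 13,234,367.75.
Route B — convert at spot, deposit CZK: 400,000 × 31.6299 × 1.035650 = CZK 13,103,002.37.
The quoted forward overvalues GBP, so borrow CZK, buy GBP at spot, deposit the GBP at 5.17%, and sell the proceeds forward at 32.2522.
Arbitrage profit = |13,234,367.75 − 13,103,002.37| = CZK 131,365.

CZK 131,365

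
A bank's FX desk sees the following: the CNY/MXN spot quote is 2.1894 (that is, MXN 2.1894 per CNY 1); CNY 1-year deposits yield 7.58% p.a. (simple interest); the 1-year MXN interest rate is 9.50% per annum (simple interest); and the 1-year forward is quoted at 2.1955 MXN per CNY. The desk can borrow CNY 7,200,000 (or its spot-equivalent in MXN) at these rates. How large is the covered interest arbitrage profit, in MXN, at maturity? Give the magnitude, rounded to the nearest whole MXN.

MXN 255,414

T = 1 year.
Invest the CNY and cover forward: 7,200,000 × 1.075800 × 2.1955 = MXN 17,005,816.08.
Convert at spot and invest in MXN: 7,200,000 × 2.1894 × 1.095000 = MXN 17,261,229.60.
The quoted forward undervalues CNY, so borrow CNY, convert to MXN at spot, deposit the MXN at 9.50%, and buy CNY forward at 2.1955 to cover the loan.
The gap between the two covered legs is MXN 255,414.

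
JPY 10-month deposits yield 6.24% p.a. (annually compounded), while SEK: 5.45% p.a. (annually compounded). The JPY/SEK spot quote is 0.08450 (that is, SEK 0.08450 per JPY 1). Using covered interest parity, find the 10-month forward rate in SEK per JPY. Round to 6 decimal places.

T = 10/12 years.
SEK accumulates by (1 + 0.0545)^(10/12) = 1.0452146.
JPY growth factor: (1 + 0.0624)^(10/12) = 1.0517359.
So F = 0.0845 × 1.0452146 / 1.0517359 = 0.08397606 (SEK/JPY).

0.083976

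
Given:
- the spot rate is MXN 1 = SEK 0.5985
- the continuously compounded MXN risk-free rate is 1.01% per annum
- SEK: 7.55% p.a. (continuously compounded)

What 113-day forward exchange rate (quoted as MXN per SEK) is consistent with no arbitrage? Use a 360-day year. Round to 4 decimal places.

T = 113/360 years.
SEK growth factor: e^(0.0755×113/360) = 1.0239817.
Growth of 1 MXN over T: e^(0.0101×113/360) = 1.0031753.
CIP: F = S · (grow SEK)/(grow MXN) = 0.5985 × 1.0239817/1.0031753 = 0.6109132 SEK per MXN.
Quoted the other way: 1/0.6109132 = 1.6369 MXN per SEK.

1.6369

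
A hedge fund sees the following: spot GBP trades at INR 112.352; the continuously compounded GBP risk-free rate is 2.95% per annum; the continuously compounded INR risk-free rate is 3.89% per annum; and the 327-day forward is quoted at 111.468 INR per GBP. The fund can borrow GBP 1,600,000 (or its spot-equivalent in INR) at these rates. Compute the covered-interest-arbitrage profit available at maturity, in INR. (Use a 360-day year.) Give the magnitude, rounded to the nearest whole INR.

T = 327/360 years.
Keep in GBP, deliver into the forward: 1,600,000·1.02715806991·111.468 = INR 183,192,409.18.
Swap to INR now, deposit: 1,600,000·112.352·1.03596583621 = INR 186,228,533.81.
The quoted forward undervalues GBP, so borrow GBP, convert to INR at spot, deposit the INR at 3.89%, and buy GBP forward at 111.468 to cover the loan.
Profit = 186,228,533.81 − 183,192,409.18 = INR 3,036,125.

INR 3,036,125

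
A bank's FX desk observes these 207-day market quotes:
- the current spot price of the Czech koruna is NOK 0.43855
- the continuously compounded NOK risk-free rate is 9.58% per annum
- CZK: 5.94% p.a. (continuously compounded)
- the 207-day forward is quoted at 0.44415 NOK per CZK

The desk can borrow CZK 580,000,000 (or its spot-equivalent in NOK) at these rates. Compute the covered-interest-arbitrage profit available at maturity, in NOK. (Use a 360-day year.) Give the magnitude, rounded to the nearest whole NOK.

NOK 2,205,908

T = 207/360 years.
Invest the CZK and cover forward: 580,000,000 × 1.03474497977 × 0.44415 = NOK 266,557,550.00.
Convert at spot and invest in NOK: 580,000,000 × 0.43855 × 1.05663042444 = NOK 268,763,458.13.
The quoted forward undervalues CZK, so borrow CZK, convert to NOK at spot, deposit the NOK at 9.58%, and buy CZK forward at 0.44415 to cover the loan.
Profit = 268,763,458.13 − 266,557,550.00 = NOK 2,205,908.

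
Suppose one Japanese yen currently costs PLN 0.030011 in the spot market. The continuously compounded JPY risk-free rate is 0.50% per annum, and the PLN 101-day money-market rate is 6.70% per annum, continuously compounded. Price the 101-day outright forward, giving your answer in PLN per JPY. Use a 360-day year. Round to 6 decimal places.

T = 101/360 years.
PLN accumulates by e^(0.0670×101/360) = 1.018975.
Growth of 1 JPY over T: e^(0.0050×101/360) = 1.0014038.
So F = 0.030011 × 1.018975 / 1.0014038 = 0.03053759 (PLN/JPY).

0.030538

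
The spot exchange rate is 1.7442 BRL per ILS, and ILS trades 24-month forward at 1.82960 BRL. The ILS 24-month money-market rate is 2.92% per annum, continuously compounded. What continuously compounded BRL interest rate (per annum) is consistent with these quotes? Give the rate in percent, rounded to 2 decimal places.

5.31%

T = 2 years.
By CIP, F/S equals the BRL-to-ILS growth ratio: 1.8296/1.7442 = 1.0489623.
ILS growth factor: e^(0.0292×2) = 1.060139.
That pins the BRL growth at 1.1120458.
r = ln(1.1120458)/2 = 0.053101 → 5.31%.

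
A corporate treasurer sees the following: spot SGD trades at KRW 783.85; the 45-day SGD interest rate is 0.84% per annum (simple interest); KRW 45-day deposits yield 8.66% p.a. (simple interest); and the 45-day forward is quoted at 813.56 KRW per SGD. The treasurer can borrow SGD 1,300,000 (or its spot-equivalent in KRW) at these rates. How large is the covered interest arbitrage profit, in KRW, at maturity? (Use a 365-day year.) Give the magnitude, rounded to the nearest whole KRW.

T = 45/365 years.
Invest the SGD and cover forward: 1,300,000 × 1.001035616438 × 813.56 = KRW 1,058,723,296.94.
Convert at spot and invest in KRW: 1,300,000 × 783.85 × 1.010676712329 = KRW 1,029,884,623.25.
The quoted forward overvalues SGD, so borrow KRW, buy SGD at spot, deposit the SGD at 0.84%, and sell the proceeds forward at 813.56.
Arbitrage profit = |1,058,723,296.94 − 1,029,884,623.25| = KRW 28,838,674.

KRW 28,838,674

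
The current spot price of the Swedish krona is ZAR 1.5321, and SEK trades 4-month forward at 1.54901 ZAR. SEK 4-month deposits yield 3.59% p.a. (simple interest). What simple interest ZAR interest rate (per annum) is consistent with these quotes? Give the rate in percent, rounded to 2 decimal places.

T = 4/12 years.
By CIP, F/S equals the ZAR-to-SEK growth ratio: 1.54901/1.5321 = 1.0110371.
SEK growth factor: 1 + 0.0359×4/12 = 1.0119667.
Hence g_ZAR = 1.0231359.
r = (1.0231359 − 1)/(4/12) = 0.069408 → 6.94%.

6.94%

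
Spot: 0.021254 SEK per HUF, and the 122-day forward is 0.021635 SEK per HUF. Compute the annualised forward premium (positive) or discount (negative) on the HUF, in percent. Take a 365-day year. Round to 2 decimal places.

+5.36%

T = 122/365 years.
(F − S)/S = (0.021635 − 0.021254)/0.021254 = 0.0179260.
Per annum: 0.0179260 / (122/365) = 0.053631 = 5.36%.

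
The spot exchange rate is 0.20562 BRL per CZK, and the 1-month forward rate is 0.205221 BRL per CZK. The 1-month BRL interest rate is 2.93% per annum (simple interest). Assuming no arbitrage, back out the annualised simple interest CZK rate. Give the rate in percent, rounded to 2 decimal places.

5.27%

T = 1/12 years.
F/S = 0.205221/0.20562 = 0.9980595 = (growth of BRL) / (growth of CZK).
The BRL side grows by 1 + 0.0293×1/12 = 1.0024417.
Hence g_CZK = 1.0043907.
(1.0043907 − 1)/T = 0.052688, i.e. 5.27%.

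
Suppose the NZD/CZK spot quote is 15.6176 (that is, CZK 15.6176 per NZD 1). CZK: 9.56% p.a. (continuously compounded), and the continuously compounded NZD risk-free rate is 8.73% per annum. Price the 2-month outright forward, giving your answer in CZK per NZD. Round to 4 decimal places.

15.6392

T = 2/12 years.
CZK accumulates by e^(0.0956×2/12) = 1.01606095.
NZD growth factor: e^(0.0873×2/12) = 1.01465637.
CIP: F = S · (grow CZK)/(grow NZD) = 15.6176 × 1.01606095/1.01465637 = 15.639219 CZK per NZD.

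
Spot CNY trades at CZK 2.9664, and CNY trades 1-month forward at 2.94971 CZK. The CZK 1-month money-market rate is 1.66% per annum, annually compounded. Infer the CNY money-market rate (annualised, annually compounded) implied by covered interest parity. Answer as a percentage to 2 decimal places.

T = 1/12 years.
F/S = 2.94971/2.9664 = 0.9943737 = (growth of CZK) / (growth of CNY).
CZK growth factor: (1 + 0.0166)^(1/12) = 1.0013729.
So the CNY growth factor = 1.0070388.
Annualise: 1.0070388^(12/1) − 1 = 0.087814 = 8.78%.

8.78%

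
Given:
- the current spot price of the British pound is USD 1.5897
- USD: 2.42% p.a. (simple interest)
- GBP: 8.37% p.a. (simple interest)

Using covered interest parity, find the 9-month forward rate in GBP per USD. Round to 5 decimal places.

T = 9/12 years.
USD accumulates by 1 + 0.0242×9/12 = 1.018150.
Growth of 1 GBP over T: 1 + 0.0837×9/12 = 1.062775.
Forward (USD per GBP) = 1.5897 × 1.018150 / 1.062775 = 1.522950.
Quoted the other way: 1/1.522950 = 0.65662 GBP per USD.

0.65662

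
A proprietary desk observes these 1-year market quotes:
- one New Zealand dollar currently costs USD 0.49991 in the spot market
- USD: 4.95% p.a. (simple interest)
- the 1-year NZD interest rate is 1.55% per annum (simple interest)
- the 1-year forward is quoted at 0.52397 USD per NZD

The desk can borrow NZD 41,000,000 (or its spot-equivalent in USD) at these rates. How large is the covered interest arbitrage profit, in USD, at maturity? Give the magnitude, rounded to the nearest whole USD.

USD 304,876

T = 1 year.
Invest the NZD and cover forward: 41,000,000 × 1.015500 × 0.52397 = USD 21,815,752.94.
Convert at spot and invest in USD: 41,000,000 × 0.49991 × 1.049500 = USD 21,510,877.35.
The quoted forward overvalues NZD, so borrow USD, buy NZD at spot, deposit the NZD at 1.55%, and sell the proceeds forward at 0.52397.
Profit = 21,815,752.94 − 21,510,877.35 = USD 304,876.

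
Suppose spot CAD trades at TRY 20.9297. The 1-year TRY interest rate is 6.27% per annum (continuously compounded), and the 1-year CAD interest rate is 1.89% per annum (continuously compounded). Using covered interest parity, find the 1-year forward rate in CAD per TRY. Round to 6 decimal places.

T = 1 year.
TRY accumulates by e^(0.0627×1) = 1.0647074.
CAD growth factor: e^(0.0189×1) = 1.0190797.
CIP: F = S · (grow TRY)/(grow CAD) = 20.9297 × 1.0647074/1.0190797 = 21.86679 TRY per CAD.
Invert for CAD per TRY: 1 / 21.86679 = 0.045731.

0.045731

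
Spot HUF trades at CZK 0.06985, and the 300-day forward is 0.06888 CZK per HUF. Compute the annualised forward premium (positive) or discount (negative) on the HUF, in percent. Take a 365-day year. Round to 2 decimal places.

-1.69%

T = 300/365 years.
Period premium: (0.06888 − 0.06985)/0.06985 = -0.0138869.
×(1/T) gives -1.69% p.a.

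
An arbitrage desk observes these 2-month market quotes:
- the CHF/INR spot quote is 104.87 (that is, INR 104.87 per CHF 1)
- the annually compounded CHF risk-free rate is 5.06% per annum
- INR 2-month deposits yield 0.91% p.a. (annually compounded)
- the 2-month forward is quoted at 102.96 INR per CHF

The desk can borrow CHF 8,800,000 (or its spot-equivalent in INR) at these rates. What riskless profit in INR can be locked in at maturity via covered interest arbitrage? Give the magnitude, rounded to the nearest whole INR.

T = 2/12 years.
Keep in CHF, deliver into the forward: 8,800,000·1.0082608389·102.96 = INR 913,532,716.56.
Swap to INR now, deposit: 8,800,000·104.87·1.00151094775 = INR 924,250,387.20.
The quoted forward undervalues CHF, so borrow CHF, convert to INR at spot, deposit the INR at 0.91%, and buy CHF forward at 102.96 to cover the loan.
Arbitrage profit = |913,532,716.56 − 924,250,387.20| = INR 10,717,671.

INR 10,717,671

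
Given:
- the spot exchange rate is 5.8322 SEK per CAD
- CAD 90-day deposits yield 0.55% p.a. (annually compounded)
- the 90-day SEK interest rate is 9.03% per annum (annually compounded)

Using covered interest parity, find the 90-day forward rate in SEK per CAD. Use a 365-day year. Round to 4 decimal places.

T = 90/365 years.
SEK accumulates by (1 + 0.0903)^(90/365) = 1.021546.
CAD accumulates by (1 + 0.0055)^(90/365) = 1.0013534.
CIP: F = S · (grow SEK)/(grow CAD) = 5.8322 × 1.021546/1.0013534 = 5.949808 SEK per CAD.

5.9498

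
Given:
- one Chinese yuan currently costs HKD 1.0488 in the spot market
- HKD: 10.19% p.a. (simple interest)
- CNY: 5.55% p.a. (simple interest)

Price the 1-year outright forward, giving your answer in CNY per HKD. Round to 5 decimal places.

T = 1 year.
Growth of 1 HKD over T: 1 + 0.1019×1 = 1.101900.
CNY accumulates by 1 + 0.0555×1 = 1.055500.
So F = 1.0488 × 1.101900 / 1.055500 = 1.094905 (HKD/CNY).
Invert for CNY per HKD: 1 / 1.094905 = 0.91332.

0.91332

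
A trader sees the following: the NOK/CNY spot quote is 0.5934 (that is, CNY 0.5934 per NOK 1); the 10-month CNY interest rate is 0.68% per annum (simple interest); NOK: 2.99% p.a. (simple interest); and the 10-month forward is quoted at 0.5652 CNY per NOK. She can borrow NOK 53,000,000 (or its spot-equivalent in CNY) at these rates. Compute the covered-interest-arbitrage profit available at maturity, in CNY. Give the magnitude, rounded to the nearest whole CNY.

T = 10/12 years.
Keep in NOK, deliver into the forward: 53,000,000·1.0249166667·0.5652 = CNY 30,701,993.70.
Swap to CNY now, deposit: 53,000,000·0.5934·1.0056666667 = CNY 31,628,417.80.
The quoted forward undervalues NOK, so borrow NOK, convert to CNY at spot, deposit the CNY at 0.68%, and buy NOK forward at 0.5652 to cover the loan.
Profit = 31,628,417.80 − 30,701,993.70 = CNY 926,424.

CNY 926,424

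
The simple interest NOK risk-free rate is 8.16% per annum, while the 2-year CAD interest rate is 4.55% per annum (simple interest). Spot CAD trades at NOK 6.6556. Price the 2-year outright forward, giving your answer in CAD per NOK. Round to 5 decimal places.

0.14092

T = 2 years.
Growth of 1 NOK over T: 1 + 0.0816×2 = 1.163200.
Growth of 1 CAD over T: 1 + 0.0455×2 = 1.091000.
Forward (NOK per CAD) = 6.6556 × 1.163200 / 1.091000 = 7.096053.
Quoted the other way: 1/7.096053 = 0.14092 CAD per NOK.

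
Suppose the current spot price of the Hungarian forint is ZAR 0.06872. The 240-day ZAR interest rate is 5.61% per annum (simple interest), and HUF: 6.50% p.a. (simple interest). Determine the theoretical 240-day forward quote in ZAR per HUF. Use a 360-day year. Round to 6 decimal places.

T = 240/360 years.
ZAR accumulates by 1 + 0.0561×240/360 = 1.037400.
HUF growth factor: 1 + 0.0650×240/360 = 1.0433333.
Forward (ZAR per HUF) = 0.06872 × 1.037400 / 1.0433333 = 0.06832920.

0.068329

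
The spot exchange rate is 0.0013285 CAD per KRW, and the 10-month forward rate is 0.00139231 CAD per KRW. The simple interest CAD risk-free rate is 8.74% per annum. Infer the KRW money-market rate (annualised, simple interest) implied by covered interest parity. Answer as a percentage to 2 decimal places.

T = 10/12 years.
By CIP, F/S equals the CAD-to-KRW growth ratio: 0.00139231/0.0013285 = 1.0480316.
The CAD side grows by 1 + 0.0874×10/12 = 1.0728333.
That pins the KRW growth at 1.023665.
(1.023665 − 1)/T = 0.028398, i.e. 2.84%.

2.84%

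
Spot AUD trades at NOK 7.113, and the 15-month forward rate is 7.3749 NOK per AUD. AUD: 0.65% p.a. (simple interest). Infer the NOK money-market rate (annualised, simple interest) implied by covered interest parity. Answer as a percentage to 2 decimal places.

T = 15/12 years.
By CIP, F/S equals the NOK-to-AUD growth ratio: 7.3749/7.113 = 1.0368199.
The AUD side grows by 1 + 0.0065×15/12 = 1.008125.
Hence g_NOK = 1.0452441.
r = (1.0452441 − 1)/(15/12) = 0.036195 → 3.62%.

3.62%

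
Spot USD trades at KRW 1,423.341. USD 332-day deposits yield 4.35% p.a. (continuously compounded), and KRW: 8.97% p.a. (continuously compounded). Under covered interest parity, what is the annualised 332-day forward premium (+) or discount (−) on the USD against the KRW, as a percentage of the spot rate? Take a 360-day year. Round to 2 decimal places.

+4.72%

T = 332/360 years.
No-arbitrage forward: 1423.341 × 1.0862412 / 1.0409322 = 1485.295234 KRW/USD.
(F − S)/S ÷ T = (1485.295234 − 1423.341)/1423.341/(332/360) = 0.047198 → 4.72%.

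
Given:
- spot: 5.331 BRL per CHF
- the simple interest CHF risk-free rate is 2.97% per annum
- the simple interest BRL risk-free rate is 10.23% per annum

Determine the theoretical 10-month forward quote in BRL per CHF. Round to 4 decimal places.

T = 10/12 years.
BRL accumulates by 1 + 0.1023×10/12 = 1.085250.
Growth of 1 CHF over T: 1 + 0.0297×10/12 = 1.024750.
So F = 5.331 × 1.085250 / 1.024750 = 5.645736 (BRL/CHF).

5.6457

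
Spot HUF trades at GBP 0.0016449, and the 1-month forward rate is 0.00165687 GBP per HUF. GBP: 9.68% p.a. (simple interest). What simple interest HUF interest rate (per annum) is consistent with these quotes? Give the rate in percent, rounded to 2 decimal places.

0.94%

T = 1/12 years.
F/S = 0.00165687/0.0016449 = 1.0072770 = (growth of GBP) / (growth of HUF).
GBP growth factor: 1 + 0.0968×1/12 = 1.0080667.
That pins the HUF growth at 1.000784.
(1.000784 − 1)/T = 0.009408, i.e. 0.94%.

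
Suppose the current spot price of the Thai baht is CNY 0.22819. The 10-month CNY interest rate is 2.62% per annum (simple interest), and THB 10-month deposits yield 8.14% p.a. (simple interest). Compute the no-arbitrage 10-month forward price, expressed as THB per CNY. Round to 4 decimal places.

T = 10/12 years.
Growth of 1 CNY over T: 1 + 0.0262×10/12 = 1.0218333.
THB growth factor: 1 + 0.0814×10/12 = 1.0678333.
Forward (CNY per THB) = 0.22819 × 1.0218333 / 1.0678333 = 0.2183601.
Invert for THB per CNY: 1 / 0.2183601 = 4.5796.

4.5796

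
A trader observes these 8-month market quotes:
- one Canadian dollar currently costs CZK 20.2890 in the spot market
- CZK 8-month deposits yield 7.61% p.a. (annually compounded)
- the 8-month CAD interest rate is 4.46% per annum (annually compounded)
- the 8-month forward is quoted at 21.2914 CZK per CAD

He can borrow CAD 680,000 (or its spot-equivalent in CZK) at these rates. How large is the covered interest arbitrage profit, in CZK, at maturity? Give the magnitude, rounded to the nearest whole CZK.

T = 8/12 years.
Invest the CAD and cover forward: 680,000 × 1.0295165859 × 21.2914 = CZK 14,905,497.62.
Convert at spot and invest in CZK: 680,000 × 20.2890 × 1.0501107094 = CZK 14,487,873.40.
The quoted forward overvalues CAD, so borrow CZK, buy CAD at spot, deposit the CAD at 4.46%, and sell the proceeds forward at 21.2914.
Arbitrage profit = |14,905,497.62 − 14,487,873.40| = CZK 417,624.

CZK 417,624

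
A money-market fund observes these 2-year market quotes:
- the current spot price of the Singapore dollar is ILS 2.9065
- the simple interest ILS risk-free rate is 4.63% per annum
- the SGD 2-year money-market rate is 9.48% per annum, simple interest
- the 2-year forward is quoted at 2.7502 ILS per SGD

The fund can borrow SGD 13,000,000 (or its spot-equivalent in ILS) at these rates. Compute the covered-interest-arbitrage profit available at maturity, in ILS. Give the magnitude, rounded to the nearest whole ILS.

T = 2 years.
Keep in SGD, deliver into the forward: 13,000,000·1.189600·2.7502 = ILS 42,531,292.96.
Swap to ILS now, deposit: 13,000,000·2.9065·1.092600 = ILS 41,283,344.70.
The quoted forward overvalues SGD, so borrow ILS, buy SGD at spot, deposit the SGD at 9.48%, and sell the proceeds forward at 2.7502.
Profit = 42,531,292.96 − 41,283,344.70 = ILS 1,247,948.

ILS 1,247,948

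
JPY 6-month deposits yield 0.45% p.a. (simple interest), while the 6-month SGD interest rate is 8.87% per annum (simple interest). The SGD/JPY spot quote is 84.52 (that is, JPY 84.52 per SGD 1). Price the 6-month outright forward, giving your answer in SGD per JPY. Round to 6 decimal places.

T = 6/12 years.
Growth of 1 JPY over T: 1 + 0.0045×6/12 = 1.002250.
SGD accumulates by 1 + 0.0887×6/12 = 1.044350.
Forward (JPY per SGD) = 84.52 × 1.002250 / 1.044350 = 81.11282.
Quoted the other way: 1/81.11282 = 0.012329 SGD per JPY.

0.012329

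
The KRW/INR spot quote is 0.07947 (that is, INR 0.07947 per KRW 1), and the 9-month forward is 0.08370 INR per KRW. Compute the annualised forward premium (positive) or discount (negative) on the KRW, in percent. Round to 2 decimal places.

T = 9/12 years.
(F − S)/S = (0.08370 − 0.07947)/0.07947 = 0.0532276.
×(1/T) gives 7.10% p.a.

+7.10%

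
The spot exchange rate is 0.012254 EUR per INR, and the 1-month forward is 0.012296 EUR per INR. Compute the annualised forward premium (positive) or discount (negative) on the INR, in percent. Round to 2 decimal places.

+4.11%

T = 1/12 years.
(F − S)/S = (0.012296 − 0.012254)/0.012254 = 0.0034275.
Per annum: 0.0034275 / (1/12) = 0.041130 = 4.11%.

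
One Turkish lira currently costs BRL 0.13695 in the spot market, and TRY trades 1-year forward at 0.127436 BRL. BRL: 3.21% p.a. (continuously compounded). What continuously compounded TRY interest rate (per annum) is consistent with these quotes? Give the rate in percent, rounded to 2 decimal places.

10.41%

T = 1 year.
By CIP, F/S equals the BRL-to-TRY growth ratio: 0.127436/0.13695 = 0.9305294.
BRL growth factor: e^(0.0321×1) = 1.0326208.
Hence g_TRY = 1.1097132.
r = ln(1.1097132)/1 = 0.104102 → 10.41%.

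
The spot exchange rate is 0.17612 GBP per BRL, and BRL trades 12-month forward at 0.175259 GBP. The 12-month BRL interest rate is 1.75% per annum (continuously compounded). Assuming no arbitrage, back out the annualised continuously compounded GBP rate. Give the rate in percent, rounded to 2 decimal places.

T = 1 year.
F/S = 0.175259/0.17612 = 0.9951113 = (growth of GBP) / (growth of BRL).
BRL growth factor: e^(0.0175×1) = 1.017654.
That pins the GBP growth at 1.012679.
Take logs: ln 1.012679 / 1 = 0.012599, so 1.26%.

1.26%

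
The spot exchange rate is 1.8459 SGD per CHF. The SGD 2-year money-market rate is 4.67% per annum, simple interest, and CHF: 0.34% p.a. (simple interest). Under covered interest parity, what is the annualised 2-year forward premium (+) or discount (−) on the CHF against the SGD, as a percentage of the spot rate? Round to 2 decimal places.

+4.30%

T = 2 years.
F = S · g_SGD/g_CHF = 1.8459 × 1.093400/1.006800 = 2.0046753.
(F − S)/S ÷ T = (2.0046753 − 1.8459)/1.8459/2 = 0.043008 → 4.30%.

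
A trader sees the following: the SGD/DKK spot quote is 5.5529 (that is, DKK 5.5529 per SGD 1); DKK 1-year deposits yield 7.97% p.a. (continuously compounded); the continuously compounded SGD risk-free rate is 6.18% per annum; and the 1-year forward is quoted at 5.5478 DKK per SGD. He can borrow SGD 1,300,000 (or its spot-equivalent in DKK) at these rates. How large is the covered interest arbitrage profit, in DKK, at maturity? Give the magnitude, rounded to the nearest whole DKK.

DKK 145,744

T = 1 year.
Route A — deposit SGD, sell forward: 1,300,000 × 1.063749574 × 5.5478 = DKK 7,671,910.85.
Route B — convert at spot, deposit DKK: 1,300,000 × 5.5529 × 1.08296213 = DKK 7,817,654.54.
The quoted forward undervalues SGD, so borrow SGD, convert to DKK at spot, deposit the DKK at 7.97%, and buy SGD forward at 5.5478 to cover the loan.
Profit = 7,817,654.54 − 7,671,910.85 = DKK 145,744.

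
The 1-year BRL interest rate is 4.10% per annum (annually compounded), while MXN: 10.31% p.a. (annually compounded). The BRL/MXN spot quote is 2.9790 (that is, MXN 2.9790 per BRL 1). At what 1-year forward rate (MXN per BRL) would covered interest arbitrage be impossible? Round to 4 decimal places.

3.1567

T = 1 year.
Growth of 1 MXN over T: (1 + 0.1031)^1 = 1.103100.
Growth of 1 BRL over T: (1 + 0.0410)^1 = 1.041000.
So F = 2.979 × 1.103100 / 1.041000 = 3.156710 (MXN/BRL).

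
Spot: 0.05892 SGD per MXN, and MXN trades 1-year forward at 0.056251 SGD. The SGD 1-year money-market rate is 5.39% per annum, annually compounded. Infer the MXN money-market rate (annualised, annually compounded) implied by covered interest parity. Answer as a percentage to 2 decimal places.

10.39%

T = 1 year.
CIP gives F = S · g_SGD/g_MXN, so g_SGD/g_MXN = 0.056251/0.05892 = 0.9547013.
The SGD side grows by (1 + 0.0539)^1 = 1.053900.
So the MXN growth factor = 1.1039055.
r = 1.1039055^(1/1) − 1 = 0.103905 → 10.39%.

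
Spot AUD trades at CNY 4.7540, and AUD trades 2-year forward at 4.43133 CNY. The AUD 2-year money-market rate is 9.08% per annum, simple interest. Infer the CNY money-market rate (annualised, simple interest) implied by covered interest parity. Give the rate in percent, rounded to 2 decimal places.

T = 2 years.
By CIP, F/S equals the CNY-to-AUD growth ratio: 4.43133/4.754 = 0.9321266.
AUD growth factor: 1 + 0.0908×2 = 1.181600.
That pins the CNY growth at 1.1014008.
r = (1.1014008 − 1)/2 = 0.050700 → 5.07%.

5.07%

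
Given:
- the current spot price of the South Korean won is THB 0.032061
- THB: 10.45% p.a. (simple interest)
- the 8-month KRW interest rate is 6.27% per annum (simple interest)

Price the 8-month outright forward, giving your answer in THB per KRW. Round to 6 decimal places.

T = 8/12 years.
THB accumulates by 1 + 0.1045×8/12 = 1.0696667.
KRW growth factor: 1 + 0.0627×8/12 = 1.041800.
CIP: F = S · (grow THB)/(grow KRW) = 0.032061 × 1.0696667/1.041800 = 0.03291859 THB per KRW.

0.032919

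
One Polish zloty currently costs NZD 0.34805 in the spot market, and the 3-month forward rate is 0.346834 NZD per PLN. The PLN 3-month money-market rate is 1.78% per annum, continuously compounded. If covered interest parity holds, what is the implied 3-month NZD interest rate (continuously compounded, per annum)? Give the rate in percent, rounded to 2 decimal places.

0.38%

T = 3/12 years.
By CIP, F/S equals the NZD-to-PLN growth ratio: 0.346834/0.34805 = 0.9965062.
PLN growth factor: e^(0.0178×3/12) = 1.0044599.
Hence g_NZD = 1.0009505.
Take logs: ln 1.0009505 / (3/12) = 0.003800, so 0.38%.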